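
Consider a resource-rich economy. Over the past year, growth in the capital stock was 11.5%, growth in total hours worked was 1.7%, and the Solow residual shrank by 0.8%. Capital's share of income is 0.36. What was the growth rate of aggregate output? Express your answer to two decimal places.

Aggregate output growth was 4.43%.

Labor's share = 1 − 0.36 = 0.64.
The capital stock: 0.36 × 11.5 = 4.14 pp.
Total hours worked: 0.64 × 1.7 = 1.088 pp.
Output growth = -0.8 + 5.228 = 4.428%.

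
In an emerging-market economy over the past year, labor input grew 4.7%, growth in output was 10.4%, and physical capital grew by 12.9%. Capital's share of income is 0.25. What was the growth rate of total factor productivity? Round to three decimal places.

Labor's share = 1 − 0.25 = 0.75.
Physical capital: 0.25 × 12.9 = 3.225 pp.
Labor input: 0.75 × 4.7 = 3.525 pp.
TFP growth = 10.4 − 6.75 = 3.65%.

3.650%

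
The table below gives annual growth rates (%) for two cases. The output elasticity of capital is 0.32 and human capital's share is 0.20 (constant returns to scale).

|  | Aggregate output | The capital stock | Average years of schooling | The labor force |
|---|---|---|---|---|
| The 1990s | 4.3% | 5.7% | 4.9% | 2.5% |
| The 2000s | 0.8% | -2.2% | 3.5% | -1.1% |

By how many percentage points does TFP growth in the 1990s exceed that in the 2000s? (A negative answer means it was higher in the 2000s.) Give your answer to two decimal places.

Labor's share = 1 − 0.32 − 0.2 = 0.48.
The 1990s: TFP = 4.3 − 1.824 − 0.98 − 1.2 = 0.296%.
The 2000s: TFP = 0.8 + 0.704 − 0.7 + 0.528 = 1.332%.
Difference = 0.296 − (1.332) = -1.036 pp.

-1.04 percentage points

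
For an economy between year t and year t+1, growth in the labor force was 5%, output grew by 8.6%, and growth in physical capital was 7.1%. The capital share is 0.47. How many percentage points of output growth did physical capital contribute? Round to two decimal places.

Contribution = share × growth = 0.47 × 7.1 = 3.337 pp.

3.34 percentage points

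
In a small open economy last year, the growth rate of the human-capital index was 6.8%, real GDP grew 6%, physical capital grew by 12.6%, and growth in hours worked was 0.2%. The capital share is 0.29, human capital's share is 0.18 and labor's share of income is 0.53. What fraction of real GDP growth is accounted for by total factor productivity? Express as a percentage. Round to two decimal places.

Labor's share = 1 − 0.29 − 0.18 = 0.53.
Physical capital: 0.29 × 12.6 = 3.654 pp.
The human-capital index: 0.18 × 6.8 = 1.224 pp.
Hours worked: 0.53 × 0.2 = 0.106 pp.
TFP growth = 6 − 4.984 = 1.016%.
TFP share of growth = 1.016 / 6 × 100 = 16.9333%.

16.93%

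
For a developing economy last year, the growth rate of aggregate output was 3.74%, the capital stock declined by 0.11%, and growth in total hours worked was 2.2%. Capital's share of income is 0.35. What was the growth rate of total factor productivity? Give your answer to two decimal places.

2.35%

Labor's share = 1 − 0.35 = 0.65.
The capital stock: 0.35 × (-0.11) = -0.0385 pp.
Total hours worked: 0.65 × 2.2 = 1.43 pp.
TFP growth = 3.74 − 1.3915 = 2.3485%.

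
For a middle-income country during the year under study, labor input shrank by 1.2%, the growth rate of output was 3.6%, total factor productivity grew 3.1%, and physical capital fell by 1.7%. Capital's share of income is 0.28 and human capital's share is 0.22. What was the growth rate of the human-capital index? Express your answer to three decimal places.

7.164%

Labor's share = 1 − 0.28 − 0.22 = 0.5.
gY = gA + 0.28×(-1.7) + 0.5×(-1.2) + 0.22×g.
0.22×g = 3.6 − 3.1 + 1.076 = 1.576.
g = 1.576 / 0.22 = 7.16364%.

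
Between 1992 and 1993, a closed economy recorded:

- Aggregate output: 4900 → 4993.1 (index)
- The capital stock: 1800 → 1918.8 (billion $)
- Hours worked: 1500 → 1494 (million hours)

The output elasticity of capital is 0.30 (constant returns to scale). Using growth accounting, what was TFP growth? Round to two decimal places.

Aggregate output growth = (4993.1 − 4900) / 4900 = 1.9%.
The capital stock growth = (1918.8 − 1800) / 1800 = 6.6%.
Hours worked growth = (1494 − 1500) / 1500 = -0.4%.
Labor's share = 1 − 0.3 = 0.7.
The capital stock: 0.3 × 6.6 = 1.98 pp.
Hours worked: 0.7 × (-0.4) = -0.28 pp.
TFP growth = 1.9 − 1.7 = 0.2%.

0.20%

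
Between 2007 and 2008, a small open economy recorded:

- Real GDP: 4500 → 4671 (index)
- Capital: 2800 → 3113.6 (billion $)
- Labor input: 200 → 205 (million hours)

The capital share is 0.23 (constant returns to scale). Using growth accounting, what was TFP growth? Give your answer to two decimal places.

Real GDP growth = (4671 − 4500) / 4500 = 3.8%.
Capital growth = (3113.6 − 2800) / 2800 = 11.2%.
Labor input growth = (205 − 200) / 200 = 2.5%.
Labor's share = 1 − 0.23 = 0.77.
Capital: 0.23 × 11.2 = 2.576 pp.
Labor input: 0.77 × 2.5 = 1.925 pp.
TFP growth = 3.8 − 4.501 = -0.701%.

-0.70%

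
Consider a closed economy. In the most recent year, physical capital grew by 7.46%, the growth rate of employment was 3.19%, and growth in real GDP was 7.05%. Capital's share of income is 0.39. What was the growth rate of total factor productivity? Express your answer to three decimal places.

2.195%

Labor's share = 1 − 0.39 = 0.61.
Physical capital: 0.39 × 7.46 = 2.9094 pp.
Employment: 0.61 × 3.19 = 1.9459 pp.
TFP growth = 7.05 − 4.8553 = 2.1947%.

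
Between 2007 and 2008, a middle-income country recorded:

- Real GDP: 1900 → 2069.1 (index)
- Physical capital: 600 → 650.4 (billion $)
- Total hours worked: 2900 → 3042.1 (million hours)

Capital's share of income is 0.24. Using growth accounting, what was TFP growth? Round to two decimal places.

Real GDP growth = (2069.1 − 1900) / 1900 = 8.9%.
Physical capital growth = (650.4 − 600) / 600 = 8.4%.
Total hours worked growth = (3042.1 − 2900) / 2900 = 4.9%.
Labor's share = 1 − 0.24 = 0.76.
Physical capital: 0.24 × 8.4 = 2.016 pp.
Total hours worked: 0.76 × 4.9 = 3.724 pp.
TFP growth = 8.9 − 5.74 = 3.16%.

TFP grew 3.16%.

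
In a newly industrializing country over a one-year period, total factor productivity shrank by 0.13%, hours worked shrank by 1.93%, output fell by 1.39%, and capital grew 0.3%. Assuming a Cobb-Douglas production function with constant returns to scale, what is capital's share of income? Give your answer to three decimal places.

0.300

gY = gA + α·gK + (1−α)·gL, so gY − gA − gL = α(gK − gL).
-1.39 + 0.13 + 1.93 = α × (0.3 − (-1.93)).
0.67 = 2.23 α, so α = 0.30045.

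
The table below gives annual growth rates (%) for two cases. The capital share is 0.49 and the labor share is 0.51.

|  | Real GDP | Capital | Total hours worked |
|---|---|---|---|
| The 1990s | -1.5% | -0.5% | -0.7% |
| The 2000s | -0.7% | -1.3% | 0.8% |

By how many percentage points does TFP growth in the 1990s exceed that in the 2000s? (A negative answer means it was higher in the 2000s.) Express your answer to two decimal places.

Labor's share = 1 − 0.49 = 0.51.
The 1990s: TFP = -1.5 + 0.245 + 0.357 = -0.898%.
The 2000s: TFP = -0.7 + 0.637 − 0.408 = -0.471%.
Difference = -0.898 − (-0.471) = -0.427 pp.

-0.43 percentage points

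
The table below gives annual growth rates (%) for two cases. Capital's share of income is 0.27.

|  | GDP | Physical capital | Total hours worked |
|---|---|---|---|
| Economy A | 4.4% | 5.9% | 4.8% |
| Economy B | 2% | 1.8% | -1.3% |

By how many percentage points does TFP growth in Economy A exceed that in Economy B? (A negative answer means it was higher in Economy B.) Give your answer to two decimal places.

Labor's share = 1 − 0.27 = 0.73.
Economy A: TFP = 4.4 − 1.593 − 3.504 = -0.697%.
Economy B: TFP = 2 − 0.486 + 0.949 = 2.463%.
Difference = -0.697 − (2.463) = -3.16 pp.

-3.16 percentage points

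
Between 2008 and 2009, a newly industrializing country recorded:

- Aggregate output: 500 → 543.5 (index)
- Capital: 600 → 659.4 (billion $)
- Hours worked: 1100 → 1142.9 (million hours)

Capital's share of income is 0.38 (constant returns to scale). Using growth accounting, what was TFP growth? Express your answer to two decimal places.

2.52%

Aggregate output growth = (543.5 − 500) / 500 = 8.7%.
Capital growth = (659.4 − 600) / 600 = 9.9%.
Hours worked growth = (1142.9 − 1100) / 1100 = 3.9%.
Labor's share = 1 − 0.38 = 0.62.
Capital: 0.38 × 9.9 = 3.762 pp.
Hours worked: 0.62 × 3.9 = 2.418 pp.
TFP growth = 8.7 − 6.18 = 2.52%.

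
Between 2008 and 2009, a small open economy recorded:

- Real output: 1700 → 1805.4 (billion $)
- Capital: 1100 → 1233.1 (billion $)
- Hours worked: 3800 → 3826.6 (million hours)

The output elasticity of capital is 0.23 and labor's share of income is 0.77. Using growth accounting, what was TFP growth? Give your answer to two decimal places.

2.88%

Real output growth = (1805.4 − 1700) / 1700 = 6.2%.
Capital growth = (1233.1 − 1100) / 1100 = 12.1%.
Hours worked growth = (3826.6 − 3800) / 3800 = 0.7%.
Labor's share = 1 − 0.23 = 0.77.
Capital: 0.23 × 12.1 = 2.783 pp.
Hours worked: 0.77 × 0.7 = 0.539 pp.
TFP growth = 6.2 − 3.322 = 2.878%.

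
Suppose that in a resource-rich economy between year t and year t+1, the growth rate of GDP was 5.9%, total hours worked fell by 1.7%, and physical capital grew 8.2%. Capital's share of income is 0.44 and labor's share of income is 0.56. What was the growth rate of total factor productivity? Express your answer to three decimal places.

Labor's share = 1 − 0.44 = 0.56.
Physical capital: 0.44 × 8.2 = 3.608 pp.
Total hours worked: 0.56 × (-1.7) = -0.952 pp.
TFP growth = 5.9 − 2.656 = 3.244%.

3.244%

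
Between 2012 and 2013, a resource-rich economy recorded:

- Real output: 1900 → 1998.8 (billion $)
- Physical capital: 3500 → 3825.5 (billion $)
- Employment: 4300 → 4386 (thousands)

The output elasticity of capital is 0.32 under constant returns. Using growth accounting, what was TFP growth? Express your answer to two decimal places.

Real output growth = (1998.8 − 1900) / 1900 = 5.2%.
Physical capital growth = (3825.5 − 3500) / 3500 = 9.3%.
Employment growth = (4386 − 4300) / 4300 = 2%.
Labor's share = 1 − 0.32 = 0.68.
Physical capital: 0.32 × 9.3 = 2.976 pp.
Employment: 0.68 × 2 = 1.36 pp.
TFP growth = 5.2 − 4.336 = 0.864%.

0.86%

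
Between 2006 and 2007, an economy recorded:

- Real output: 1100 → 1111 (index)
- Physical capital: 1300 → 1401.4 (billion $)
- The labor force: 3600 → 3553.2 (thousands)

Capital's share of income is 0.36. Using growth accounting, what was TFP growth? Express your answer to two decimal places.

Real output growth = (1111 − 1100) / 1100 = 1%.
Physical capital growth = (1401.4 − 1300) / 1300 = 7.8%.
The labor force growth = (3553.2 − 3600) / 3600 = -1.3%.
Labor's share = 1 − 0.36 = 0.64.
Physical capital: 0.36 × 7.8 = 2.808 pp.
The labor force: 0.64 × (-1.3) = -0.832 pp.
TFP growth = 1 − 1.976 = -0.976%.

-0.98%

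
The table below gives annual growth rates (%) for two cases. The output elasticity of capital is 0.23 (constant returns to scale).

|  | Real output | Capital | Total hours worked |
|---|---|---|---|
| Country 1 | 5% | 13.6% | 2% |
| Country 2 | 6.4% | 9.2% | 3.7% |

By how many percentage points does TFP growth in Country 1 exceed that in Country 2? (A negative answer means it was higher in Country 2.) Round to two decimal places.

-1.10 percentage points

Labor's share = 1 − 0.23 = 0.77.
Country 1: TFP = 5 − 3.128 − 1.54 = 0.332%.
Country 2: TFP = 6.4 − 2.116 − 2.849 = 1.435%.
Difference = 0.332 − (1.435) = -1.103 pp.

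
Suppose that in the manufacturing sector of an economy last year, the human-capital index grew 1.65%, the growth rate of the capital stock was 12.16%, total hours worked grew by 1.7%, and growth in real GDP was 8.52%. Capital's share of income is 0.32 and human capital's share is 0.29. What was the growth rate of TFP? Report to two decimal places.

Labor's share = 1 − 0.32 − 0.29 = 0.39.
The capital stock: 0.32 × 12.16 = 3.8912 pp.
The human-capital index: 0.29 × 1.65 = 0.4785 pp.
Total hours worked: 0.39 × 1.7 = 0.663 pp.
TFP growth = 8.52 − 5.0327 = 3.4873%.

3.49%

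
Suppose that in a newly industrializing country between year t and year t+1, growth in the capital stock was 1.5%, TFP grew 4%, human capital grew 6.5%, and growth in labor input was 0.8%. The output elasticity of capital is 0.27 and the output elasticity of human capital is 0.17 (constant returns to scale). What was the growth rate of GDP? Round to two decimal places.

Labor's share = 1 − 0.27 − 0.17 = 0.56.
The capital stock: 0.27 × 1.5 = 0.405 pp.
Human capital: 0.17 × 6.5 = 1.105 pp.
Labor input: 0.56 × 0.8 = 0.448 pp.
Output growth = 4 + 1.958 = 5.958%.

GDP grew 5.96%.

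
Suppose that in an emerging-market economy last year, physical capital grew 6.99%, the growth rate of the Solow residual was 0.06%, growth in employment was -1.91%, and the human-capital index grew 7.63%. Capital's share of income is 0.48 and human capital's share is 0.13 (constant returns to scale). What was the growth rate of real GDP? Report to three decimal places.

3.662%

Labor's share = 1 − 0.48 − 0.13 = 0.39.
Physical capital: 0.48 × 6.99 = 3.3552 pp.
The human-capital index: 0.13 × 7.63 = 0.9919 pp.
Employment: 0.39 × (-1.91) = -0.7449 pp.
Output growth = 0.06 + 3.6022 = 3.6622%.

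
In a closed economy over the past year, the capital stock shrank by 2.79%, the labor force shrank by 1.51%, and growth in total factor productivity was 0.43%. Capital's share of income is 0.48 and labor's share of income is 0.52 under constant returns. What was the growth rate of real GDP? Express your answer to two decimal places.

-1.69%

Labor's share = 1 − 0.48 = 0.52.
The capital stock: 0.48 × (-2.79) = -1.3392 pp.
The labor force: 0.52 × (-1.51) = -0.7852 pp.
Output growth = 0.43 + (-2.1244) = -1.6944%.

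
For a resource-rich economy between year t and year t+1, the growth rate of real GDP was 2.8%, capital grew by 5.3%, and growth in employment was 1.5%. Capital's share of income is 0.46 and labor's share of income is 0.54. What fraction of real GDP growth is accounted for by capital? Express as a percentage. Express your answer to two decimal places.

Capital accounted for 87.07% of growth.

Capital contributed 0.46 × 5.3 = 2.438 pp.
Share of growth = 2.438 / 2.8 × 100 = 87.0714%.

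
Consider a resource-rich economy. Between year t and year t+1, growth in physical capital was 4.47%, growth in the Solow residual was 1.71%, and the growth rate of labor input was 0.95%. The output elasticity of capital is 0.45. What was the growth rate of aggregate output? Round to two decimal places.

Labor's share = 1 − 0.45 = 0.55.
Physical capital: 0.45 × 4.47 = 2.0115 pp.
Labor input: 0.55 × 0.95 = 0.5225 pp.
Output growth = 1.71 + 2.534 = 4.244%.

4.24%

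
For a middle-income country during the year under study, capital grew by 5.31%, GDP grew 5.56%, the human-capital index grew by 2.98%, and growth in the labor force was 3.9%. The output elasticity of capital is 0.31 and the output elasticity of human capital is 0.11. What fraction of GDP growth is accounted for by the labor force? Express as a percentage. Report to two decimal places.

The labor force accounted for 40.68% of growth.

Labor's share = 1 − 0.31 − 0.11 = 0.58.
The labor force contributed 0.58 × 3.9 = 2.262 pp.
Share of growth = 2.262 / 5.56 × 100 = 40.6835%.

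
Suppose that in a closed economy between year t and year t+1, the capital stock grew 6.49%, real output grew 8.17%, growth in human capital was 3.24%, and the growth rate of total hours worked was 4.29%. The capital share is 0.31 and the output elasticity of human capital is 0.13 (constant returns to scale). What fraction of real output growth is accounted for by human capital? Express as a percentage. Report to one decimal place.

Human capital accounted for 5.2% of growth.

Human capital contributed 0.13 × 3.24 = 0.4212 pp.
Share of growth = 0.4212 / 8.17 × 100 = 5.155%.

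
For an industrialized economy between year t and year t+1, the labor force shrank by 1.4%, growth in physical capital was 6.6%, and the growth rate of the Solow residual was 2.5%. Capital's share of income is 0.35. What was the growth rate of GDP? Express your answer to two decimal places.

Labor's share = 1 − 0.35 = 0.65.
Physical capital: 0.35 × 6.6 = 2.31 pp.
The labor force: 0.65 × (-1.4) = -0.91 pp.
Output growth = 2.5 + 1.4 = 3.9%.

GDP grew 3.90%.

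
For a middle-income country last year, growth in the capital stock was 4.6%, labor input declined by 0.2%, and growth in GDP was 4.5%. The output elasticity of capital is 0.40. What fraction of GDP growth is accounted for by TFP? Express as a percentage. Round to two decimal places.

Labor's share = 1 − 0.4 = 0.6.
The capital stock: 0.4 × 4.6 = 1.84 pp.
Labor input: 0.6 × (-0.2) = -0.12 pp.
TFP growth = 4.5 − 1.72 = 2.78%.
TFP share of growth = 2.78 / 4.5 × 100 = 61.7778%.

TFP accounted for 61.78% of growth.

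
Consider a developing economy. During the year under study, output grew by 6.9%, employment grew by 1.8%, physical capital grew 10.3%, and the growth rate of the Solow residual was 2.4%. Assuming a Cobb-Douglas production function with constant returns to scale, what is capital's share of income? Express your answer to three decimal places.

Capital's share of income is 0.318.

gY = gA + α·gK + (1−α)·gL, so gY − gA − gL = α(gK − gL).
6.9 − 2.4 − 1.8 = α × (10.3 − 1.8).
2.7 = 8.5 α, so α = 0.31765.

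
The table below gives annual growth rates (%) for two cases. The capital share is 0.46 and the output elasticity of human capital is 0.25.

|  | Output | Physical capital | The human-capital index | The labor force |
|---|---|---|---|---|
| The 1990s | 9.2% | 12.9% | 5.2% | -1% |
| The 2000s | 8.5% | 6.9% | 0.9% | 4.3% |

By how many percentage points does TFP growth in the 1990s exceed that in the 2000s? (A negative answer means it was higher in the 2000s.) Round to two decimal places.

Labor's share = 1 − 0.46 − 0.25 = 0.29.
The 1990s: TFP = 9.2 − 5.934 − 1.3 + 0.29 = 2.256%.
The 2000s: TFP = 8.5 − 3.174 − 0.225 − 1.247 = 3.854%.
Difference = 2.256 − (3.854) = -1.598 pp.

-1.60 percentage points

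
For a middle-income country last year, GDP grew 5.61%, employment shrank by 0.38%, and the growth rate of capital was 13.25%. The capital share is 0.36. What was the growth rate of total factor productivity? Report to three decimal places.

Labor's share = 1 − 0.36 = 0.64.
Capital: 0.36 × 13.25 = 4.77 pp.
Employment: 0.64 × (-0.38) = -0.2432 pp.
TFP growth = 5.61 − 4.5268 = 1.0832%.

Total factor productivity grew 1.083%.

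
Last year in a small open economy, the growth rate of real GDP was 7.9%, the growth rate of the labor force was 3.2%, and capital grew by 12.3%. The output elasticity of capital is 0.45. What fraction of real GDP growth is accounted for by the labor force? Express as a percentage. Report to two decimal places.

22.28%

Labor's share = 1 − 0.45 = 0.55.
The labor force contributed 0.55 × 3.2 = 1.76 pp.
Share of growth = 1.76 / 7.9 × 100 = 22.2785%.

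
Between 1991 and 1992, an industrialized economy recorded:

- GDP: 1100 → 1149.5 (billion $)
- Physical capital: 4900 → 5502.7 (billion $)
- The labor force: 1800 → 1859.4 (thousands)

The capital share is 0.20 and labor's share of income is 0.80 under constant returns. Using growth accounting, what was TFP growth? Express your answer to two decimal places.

GDP growth = (1149.5 − 1100) / 1100 = 4.5%.
Physical capital growth = (5502.7 − 4900) / 4900 = 12.3%.
The labor force growth = (1859.4 − 1800) / 1800 = 3.3%.
Labor's share = 1 − 0.2 = 0.8.
Physical capital: 0.2 × 12.3 = 2.46 pp.
The labor force: 0.8 × 3.3 = 2.64 pp.
TFP growth = 4.5 − 5.1 = -0.6%.

-0.60%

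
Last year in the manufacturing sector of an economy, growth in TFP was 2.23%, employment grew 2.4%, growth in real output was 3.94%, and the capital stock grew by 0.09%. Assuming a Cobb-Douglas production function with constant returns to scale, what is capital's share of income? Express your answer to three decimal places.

gY = gA + α·gK + (1−α)·gL, so gY − gA − gL = α(gK − gL).
3.94 − 2.23 − 2.4 = α × (0.09 − 2.4).
-0.69 = -2.31 α, so α = 0.2987.

0.299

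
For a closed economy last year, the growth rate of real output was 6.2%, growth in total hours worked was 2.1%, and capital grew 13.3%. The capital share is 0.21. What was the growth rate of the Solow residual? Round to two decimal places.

1.75%

Labor's share = 1 − 0.21 = 0.79.
Capital: 0.21 × 13.3 = 2.793 pp.
Total hours worked: 0.79 × 2.1 = 1.659 pp.
TFP growth = 6.2 − 4.452 = 1.748%.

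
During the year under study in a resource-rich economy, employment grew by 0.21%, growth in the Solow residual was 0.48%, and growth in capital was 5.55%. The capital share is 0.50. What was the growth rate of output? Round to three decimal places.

Labor's share = 1 − 0.5 = 0.5.
Capital: 0.5 × 5.55 = 2.775 pp.
Employment: 0.5 × 0.21 = 0.105 pp.
Output growth = 0.48 + 2.88 = 3.36%.

Output growth was 3.360%.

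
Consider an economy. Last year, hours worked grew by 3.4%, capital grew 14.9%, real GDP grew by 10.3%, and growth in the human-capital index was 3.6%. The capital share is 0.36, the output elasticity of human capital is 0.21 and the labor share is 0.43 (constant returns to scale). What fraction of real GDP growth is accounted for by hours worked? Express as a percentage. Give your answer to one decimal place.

Labor's share = 1 − 0.36 − 0.21 = 0.43.
Hours worked contributed 0.43 × 3.4 = 1.462 pp.
Share of growth = 1.462 / 10.3 × 100 = 14.194%.

Hours worked accounted for 14.2% of growth.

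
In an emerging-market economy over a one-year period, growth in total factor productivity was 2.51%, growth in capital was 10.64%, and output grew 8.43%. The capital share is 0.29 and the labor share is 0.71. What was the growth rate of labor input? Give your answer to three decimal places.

Labor's share = 1 − 0.29 = 0.71.
gY = gA + 0.29×10.64 + 0.71×g.
0.71×g = 8.43 − 2.51 − 3.0856 = 2.8344.
g = 2.8344 / 0.71 = 3.99211%.

3.992%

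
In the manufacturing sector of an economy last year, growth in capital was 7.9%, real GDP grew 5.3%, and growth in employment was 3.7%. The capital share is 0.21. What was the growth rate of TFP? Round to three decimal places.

TFP growth was 0.718%.

Labor's share = 1 − 0.21 = 0.79.
Capital: 0.21 × 7.9 = 1.659 pp.
Employment: 0.79 × 3.7 = 2.923 pp.
TFP growth = 5.3 − 4.582 = 0.718%.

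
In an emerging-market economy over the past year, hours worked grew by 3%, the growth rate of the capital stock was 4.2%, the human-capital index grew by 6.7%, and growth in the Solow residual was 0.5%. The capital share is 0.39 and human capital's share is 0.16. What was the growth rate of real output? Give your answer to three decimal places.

Labor's share = 1 − 0.39 − 0.16 = 0.45.
The capital stock: 0.39 × 4.2 = 1.638 pp.
The human-capital index: 0.16 × 6.7 = 1.072 pp.
Hours worked: 0.45 × 3 = 1.35 pp.
Output growth = 0.5 + 4.06 = 4.56%.

4.560%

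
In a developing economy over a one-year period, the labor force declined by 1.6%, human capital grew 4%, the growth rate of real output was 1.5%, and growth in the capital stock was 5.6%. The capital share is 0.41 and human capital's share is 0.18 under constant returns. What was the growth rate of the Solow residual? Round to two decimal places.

Labor's share = 1 − 0.41 − 0.18 = 0.41.
The capital stock: 0.41 × 5.6 = 2.296 pp.
Human capital: 0.18 × 4 = 0.72 pp.
The labor force: 0.41 × (-1.6) = -0.656 pp.
TFP growth = 1.5 − 2.36 = -0.86%.

-0.86%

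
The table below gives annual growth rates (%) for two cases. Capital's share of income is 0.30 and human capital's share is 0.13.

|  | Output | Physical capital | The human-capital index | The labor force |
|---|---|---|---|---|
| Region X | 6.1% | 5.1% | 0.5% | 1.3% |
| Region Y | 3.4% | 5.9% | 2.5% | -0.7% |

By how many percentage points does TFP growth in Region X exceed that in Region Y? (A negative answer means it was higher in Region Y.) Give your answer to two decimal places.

Labor's share = 1 − 0.3 − 0.13 = 0.57.
Region X: TFP = 6.1 − 1.53 − 0.065 − 0.741 = 3.764%.
Region Y: TFP = 3.4 − 1.77 − 0.325 + 0.399 = 1.704%.
Difference = 3.764 − (1.704) = 2.06 pp.

2.06 percentage points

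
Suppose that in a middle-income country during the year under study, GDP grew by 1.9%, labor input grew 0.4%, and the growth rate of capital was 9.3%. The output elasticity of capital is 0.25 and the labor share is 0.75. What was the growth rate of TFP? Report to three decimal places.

-0.725%

Labor's share = 1 − 0.25 = 0.75.
Capital: 0.25 × 9.3 = 2.325 pp.
Labor input: 0.75 × 0.4 = 0.3 pp.
TFP growth = 1.9 − 2.625 = -0.725%.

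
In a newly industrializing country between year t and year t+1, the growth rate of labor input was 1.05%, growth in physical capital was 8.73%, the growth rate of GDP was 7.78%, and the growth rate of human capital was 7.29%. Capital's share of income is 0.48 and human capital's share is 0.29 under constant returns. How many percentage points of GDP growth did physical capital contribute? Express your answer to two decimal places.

4.19

Contribution = share × growth = 0.48 × 8.73 = 4.1904 pp.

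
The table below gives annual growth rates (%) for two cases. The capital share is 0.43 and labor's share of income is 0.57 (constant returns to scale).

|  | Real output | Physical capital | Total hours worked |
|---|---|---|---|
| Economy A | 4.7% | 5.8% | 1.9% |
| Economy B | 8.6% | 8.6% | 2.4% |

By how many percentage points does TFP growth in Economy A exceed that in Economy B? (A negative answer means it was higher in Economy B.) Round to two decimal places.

-2.41 percentage points

Labor's share = 1 − 0.43 = 0.57.
Economy A: TFP = 4.7 − 2.494 − 1.083 = 1.123%.
Economy B: TFP = 8.6 − 3.698 − 1.368 = 3.534%.
Difference = 1.123 − (3.534) = -2.411 pp.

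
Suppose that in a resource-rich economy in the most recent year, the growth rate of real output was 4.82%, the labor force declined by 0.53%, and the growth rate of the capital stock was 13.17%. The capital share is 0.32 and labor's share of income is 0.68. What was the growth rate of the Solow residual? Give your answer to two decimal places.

Labor's share = 1 − 0.32 = 0.68.
The capital stock: 0.32 × 13.17 = 4.2144 pp.
The labor force: 0.68 × (-0.53) = -0.3604 pp.
TFP growth = 4.82 − 3.854 = 0.966%.

0.97%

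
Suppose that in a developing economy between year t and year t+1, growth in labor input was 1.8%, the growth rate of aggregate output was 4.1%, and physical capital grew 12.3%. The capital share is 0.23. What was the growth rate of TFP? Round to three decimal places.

Labor's share = 1 − 0.23 = 0.77.
Physical capital: 0.23 × 12.3 = 2.829 pp.
Labor input: 0.77 × 1.8 = 1.386 pp.
TFP growth = 4.1 − 4.215 = -0.115%.

-0.115%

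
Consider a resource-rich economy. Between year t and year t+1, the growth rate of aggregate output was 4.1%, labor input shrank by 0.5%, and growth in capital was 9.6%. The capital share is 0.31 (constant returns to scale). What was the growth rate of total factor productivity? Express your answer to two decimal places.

Total factor productivity growth was 1.47%.

Labor's share = 1 − 0.31 = 0.69.
Capital: 0.31 × 9.6 = 2.976 pp.
Labor input: 0.69 × (-0.5) = -0.345 pp.
TFP growth = 4.1 − 2.631 = 1.469%.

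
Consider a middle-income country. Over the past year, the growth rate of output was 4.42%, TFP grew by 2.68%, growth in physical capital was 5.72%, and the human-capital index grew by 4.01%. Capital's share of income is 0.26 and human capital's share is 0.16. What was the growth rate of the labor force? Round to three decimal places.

Labor's share = 1 − 0.26 − 0.16 = 0.58.
gY = gA + 0.26×5.72 + 0.16×4.01 + 0.58×g.
0.58×g = 4.42 − 2.68 − 2.1288 = -0.3888.
g = -0.3888 / 0.58 = -0.67034%.

-0.670%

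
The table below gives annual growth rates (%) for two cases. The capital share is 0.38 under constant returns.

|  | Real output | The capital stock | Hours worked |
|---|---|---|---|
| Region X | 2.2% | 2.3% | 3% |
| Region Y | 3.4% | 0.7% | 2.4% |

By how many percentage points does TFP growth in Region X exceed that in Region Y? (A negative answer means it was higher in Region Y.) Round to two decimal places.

Labor's share = 1 − 0.38 = 0.62.
Region X: TFP = 2.2 − 0.874 − 1.86 = -0.534%.
Region Y: TFP = 3.4 − 0.266 − 1.488 = 1.646%.
Difference = -0.534 − (1.646) = -2.18 pp.

-2.18 percentage points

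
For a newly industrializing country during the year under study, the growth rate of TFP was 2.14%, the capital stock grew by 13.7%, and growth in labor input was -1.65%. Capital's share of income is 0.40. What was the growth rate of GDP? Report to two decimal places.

Labor's share = 1 − 0.4 = 0.6.
The capital stock: 0.4 × 13.7 = 5.48 pp.
Labor input: 0.6 × (-1.65) = -0.99 pp.
Output growth = 2.14 + 4.49 = 6.63%.

GDP growth was 6.63%.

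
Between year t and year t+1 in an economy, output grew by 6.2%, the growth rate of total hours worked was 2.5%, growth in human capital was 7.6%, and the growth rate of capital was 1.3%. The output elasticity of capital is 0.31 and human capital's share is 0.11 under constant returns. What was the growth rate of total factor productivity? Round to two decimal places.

3.51%

Labor's share = 1 − 0.31 − 0.11 = 0.58.
Capital: 0.31 × 1.3 = 0.403 pp.
Human capital: 0.11 × 7.6 = 0.836 pp.
Total hours worked: 0.58 × 2.5 = 1.45 pp.
TFP growth = 6.2 − 2.689 = 3.511%.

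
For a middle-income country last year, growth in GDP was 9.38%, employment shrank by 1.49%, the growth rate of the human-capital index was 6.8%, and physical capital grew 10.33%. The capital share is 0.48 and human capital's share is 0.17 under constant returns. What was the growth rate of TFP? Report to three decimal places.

Labor's share = 1 − 0.48 − 0.17 = 0.35.
Physical capital: 0.48 × 10.33 = 4.9584 pp.
The human-capital index: 0.17 × 6.8 = 1.156 pp.
Employment: 0.35 × (-1.49) = -0.5215 pp.
TFP growth = 9.38 − 5.5929 = 3.7871%.

3.787%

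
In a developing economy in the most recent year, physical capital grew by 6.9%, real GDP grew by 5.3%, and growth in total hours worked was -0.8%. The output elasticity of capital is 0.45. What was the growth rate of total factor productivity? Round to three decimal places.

2.635%

Labor's share = 1 − 0.45 = 0.55.
Physical capital: 0.45 × 6.9 = 3.105 pp.
Total hours worked: 0.55 × (-0.8) = -0.44 pp.
TFP growth = 5.3 − 2.665 = 2.635%.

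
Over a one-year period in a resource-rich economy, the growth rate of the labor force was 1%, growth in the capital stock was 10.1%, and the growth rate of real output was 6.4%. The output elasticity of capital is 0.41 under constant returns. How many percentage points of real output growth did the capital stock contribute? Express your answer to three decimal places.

4.141

Contribution = share × growth = 0.41 × 10.1 = 4.141 pp.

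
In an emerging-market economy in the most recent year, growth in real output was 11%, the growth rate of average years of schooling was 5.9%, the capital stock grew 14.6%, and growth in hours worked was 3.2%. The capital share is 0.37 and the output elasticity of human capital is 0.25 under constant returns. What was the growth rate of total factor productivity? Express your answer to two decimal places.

Labor's share = 1 − 0.37 − 0.25 = 0.38.
The capital stock: 0.37 × 14.6 = 5.402 pp.
Average years of schooling: 0.25 × 5.9 = 1.475 pp.
Hours worked: 0.38 × 3.2 = 1.216 pp.
TFP growth = 11 − 8.093 = 2.907%.

2.91%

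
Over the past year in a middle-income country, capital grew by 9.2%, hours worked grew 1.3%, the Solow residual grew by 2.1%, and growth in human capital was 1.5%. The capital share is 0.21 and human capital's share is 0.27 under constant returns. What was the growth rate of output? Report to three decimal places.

Labor's share = 1 − 0.21 − 0.27 = 0.52.
Capital: 0.21 × 9.2 = 1.932 pp.
Human capital: 0.27 × 1.5 = 0.405 pp.
Hours worked: 0.52 × 1.3 = 0.676 pp.
Output growth = 2.1 + 3.013 = 5.113%.

Output growth was 5.113%.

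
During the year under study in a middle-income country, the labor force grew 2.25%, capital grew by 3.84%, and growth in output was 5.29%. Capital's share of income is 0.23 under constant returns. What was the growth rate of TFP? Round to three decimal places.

Labor's share = 1 − 0.23 = 0.77.
Capital: 0.23 × 3.84 = 0.8832 pp.
The labor force: 0.77 × 2.25 = 1.7325 pp.
TFP growth = 5.29 − 2.6157 = 2.6743%.

2.674%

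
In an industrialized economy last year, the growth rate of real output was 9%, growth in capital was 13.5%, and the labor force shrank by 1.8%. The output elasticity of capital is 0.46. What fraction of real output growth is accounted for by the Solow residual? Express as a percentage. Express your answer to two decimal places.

The Solow residual accounted for 41.80% of growth.

Labor's share = 1 − 0.46 = 0.54.
Capital: 0.46 × 13.5 = 6.21 pp.
The labor force: 0.54 × (-1.8) = -0.972 pp.
TFP growth = 9 − 5.238 = 3.762%.
TFP share of growth = 3.762 / 9 × 100 = 41.8%.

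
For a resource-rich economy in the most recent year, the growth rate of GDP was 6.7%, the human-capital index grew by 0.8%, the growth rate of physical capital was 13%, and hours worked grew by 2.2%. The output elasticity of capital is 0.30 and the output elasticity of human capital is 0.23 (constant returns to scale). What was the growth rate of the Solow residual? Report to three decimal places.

The Solow residual grew 1.582%.

Labor's share = 1 − 0.3 − 0.23 = 0.47.
Physical capital: 0.3 × 13 = 3.9 pp.
The human-capital index: 0.23 × 0.8 = 0.184 pp.
Hours worked: 0.47 × 2.2 = 1.034 pp.
TFP growth = 6.7 − 5.118 = 1.582%.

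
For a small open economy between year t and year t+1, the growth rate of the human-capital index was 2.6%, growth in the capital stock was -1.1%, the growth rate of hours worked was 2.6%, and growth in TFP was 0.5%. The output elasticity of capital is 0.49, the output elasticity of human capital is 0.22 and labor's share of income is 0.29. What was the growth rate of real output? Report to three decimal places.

1.287%

Labor's share = 1 − 0.49 − 0.22 = 0.29.
The capital stock: 0.49 × (-1.1) = -0.539 pp.
The human-capital index: 0.22 × 2.6 = 0.572 pp.
Hours worked: 0.29 × 2.6 = 0.754 pp.
Output growth = 0.5 + 0.787 = 1.287%.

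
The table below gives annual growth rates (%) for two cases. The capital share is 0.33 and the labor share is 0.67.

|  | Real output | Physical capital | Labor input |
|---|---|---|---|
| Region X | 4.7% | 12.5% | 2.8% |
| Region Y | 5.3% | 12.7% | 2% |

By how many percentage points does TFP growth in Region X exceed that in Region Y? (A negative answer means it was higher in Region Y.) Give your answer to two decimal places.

-1.07 percentage points

Labor's share = 1 − 0.33 = 0.67.
Region X: TFP = 4.7 − 4.125 − 1.876 = -1.301%.
Region Y: TFP = 5.3 − 4.191 − 1.34 = -0.231%.
Difference = -1.301 − (-0.231) = -1.07 pp.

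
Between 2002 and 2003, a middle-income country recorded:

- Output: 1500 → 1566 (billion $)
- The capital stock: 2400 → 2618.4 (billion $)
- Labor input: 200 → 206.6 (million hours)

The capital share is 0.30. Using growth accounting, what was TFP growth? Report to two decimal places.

Output growth = (1566 − 1500) / 1500 = 4.4%.
The capital stock growth = (2618.4 − 2400) / 2400 = 9.1%.
Labor input growth = (206.6 − 200) / 200 = 3.3%.
Labor's share = 1 − 0.3 = 0.7.
The capital stock: 0.3 × 9.1 = 2.73 pp.
Labor input: 0.7 × 3.3 = 2.31 pp.
TFP growth = 4.4 − 5.04 = -0.64%.

-0.64%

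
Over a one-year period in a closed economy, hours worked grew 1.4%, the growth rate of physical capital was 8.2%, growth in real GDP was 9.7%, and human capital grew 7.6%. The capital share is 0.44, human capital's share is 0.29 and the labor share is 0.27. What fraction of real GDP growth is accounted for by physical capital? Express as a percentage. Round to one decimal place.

Physical capital contributed 0.44 × 8.2 = 3.608 pp.
Share of growth = 3.608 / 9.7 × 100 = 37.196%.

Physical capital accounted for 37.2% of growth.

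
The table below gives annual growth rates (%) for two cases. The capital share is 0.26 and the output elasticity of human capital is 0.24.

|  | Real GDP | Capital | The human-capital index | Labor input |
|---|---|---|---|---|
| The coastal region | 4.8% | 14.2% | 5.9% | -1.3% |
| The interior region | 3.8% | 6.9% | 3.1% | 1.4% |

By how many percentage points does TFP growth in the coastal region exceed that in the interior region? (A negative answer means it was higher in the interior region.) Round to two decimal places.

Labor's share = 1 − 0.26 − 0.24 = 0.5.
The coastal region: TFP = 4.8 − 3.692 − 1.416 + 0.65 = 0.342%.
The interior region: TFP = 3.8 − 1.794 − 0.744 − 0.7 = 0.562%.
Difference = 0.342 − (0.562) = -0.22 pp.

-0.22 percentage points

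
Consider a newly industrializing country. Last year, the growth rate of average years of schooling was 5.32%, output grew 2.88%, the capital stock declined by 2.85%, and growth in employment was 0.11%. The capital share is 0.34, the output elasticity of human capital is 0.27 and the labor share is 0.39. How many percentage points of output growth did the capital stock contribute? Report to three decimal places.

Contribution = share × growth = 0.34 × (-2.85) = -0.969 pp.

-0.969 percentage points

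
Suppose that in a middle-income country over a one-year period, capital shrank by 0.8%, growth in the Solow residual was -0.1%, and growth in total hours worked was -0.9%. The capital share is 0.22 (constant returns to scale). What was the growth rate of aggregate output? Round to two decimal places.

Labor's share = 1 − 0.22 = 0.78.
Capital: 0.22 × (-0.8) = -0.176 pp.
Total hours worked: 0.78 × (-0.9) = -0.702 pp.
Output growth = -0.1 + (-0.878) = -0.978%.

-0.98%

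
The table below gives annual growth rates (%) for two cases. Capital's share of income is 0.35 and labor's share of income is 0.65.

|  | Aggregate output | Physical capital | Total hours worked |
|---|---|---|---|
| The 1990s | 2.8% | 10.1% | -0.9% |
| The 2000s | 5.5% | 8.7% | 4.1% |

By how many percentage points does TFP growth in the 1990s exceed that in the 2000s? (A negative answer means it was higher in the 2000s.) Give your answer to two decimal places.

Labor's share = 1 − 0.35 = 0.65.
The 1990s: TFP = 2.8 − 3.535 + 0.585 = -0.15%.
The 2000s: TFP = 5.5 − 3.045 − 2.665 = -0.21%.
Difference = -0.15 − (-0.21) = 0.06 pp.

0.06 percentage points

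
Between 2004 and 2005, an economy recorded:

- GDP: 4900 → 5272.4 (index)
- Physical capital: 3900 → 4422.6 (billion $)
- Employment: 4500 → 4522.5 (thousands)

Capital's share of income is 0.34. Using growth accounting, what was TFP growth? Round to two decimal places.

2.71%

GDP growth = (5272.4 − 4900) / 4900 = 7.6%.
Physical capital growth = (4422.6 − 3900) / 3900 = 13.4%.
Employment growth = (4522.5 − 4500) / 4500 = 0.5%.
Labor's share = 1 − 0.34 = 0.66.
Physical capital: 0.34 × 13.4 = 4.556 pp.
Employment: 0.66 × 0.5 = 0.33 pp.
TFP growth = 7.6 − 4.886 = 2.714%.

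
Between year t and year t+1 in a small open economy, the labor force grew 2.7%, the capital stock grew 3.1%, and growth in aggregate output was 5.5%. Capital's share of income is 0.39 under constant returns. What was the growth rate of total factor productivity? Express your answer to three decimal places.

Labor's share = 1 − 0.39 = 0.61.
The capital stock: 0.39 × 3.1 = 1.209 pp.
The labor force: 0.61 × 2.7 = 1.647 pp.
TFP growth = 5.5 − 2.856 = 2.644%.

2.644%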